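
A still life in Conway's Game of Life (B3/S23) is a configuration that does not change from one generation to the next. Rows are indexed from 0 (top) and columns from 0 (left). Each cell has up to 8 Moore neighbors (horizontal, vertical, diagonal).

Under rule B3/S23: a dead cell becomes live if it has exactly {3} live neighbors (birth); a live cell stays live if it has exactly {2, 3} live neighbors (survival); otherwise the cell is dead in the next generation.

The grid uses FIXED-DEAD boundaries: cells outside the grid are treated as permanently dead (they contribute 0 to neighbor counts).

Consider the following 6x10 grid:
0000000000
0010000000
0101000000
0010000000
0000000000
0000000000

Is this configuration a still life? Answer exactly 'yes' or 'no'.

Answer: yes

Derivation:
Compute generation 1 and compare to generation 0 (given above):
Generation 1:
0000000000
0010000000
0101000000
0010000000
0000000000
0000000000
The grids are IDENTICAL -> still life.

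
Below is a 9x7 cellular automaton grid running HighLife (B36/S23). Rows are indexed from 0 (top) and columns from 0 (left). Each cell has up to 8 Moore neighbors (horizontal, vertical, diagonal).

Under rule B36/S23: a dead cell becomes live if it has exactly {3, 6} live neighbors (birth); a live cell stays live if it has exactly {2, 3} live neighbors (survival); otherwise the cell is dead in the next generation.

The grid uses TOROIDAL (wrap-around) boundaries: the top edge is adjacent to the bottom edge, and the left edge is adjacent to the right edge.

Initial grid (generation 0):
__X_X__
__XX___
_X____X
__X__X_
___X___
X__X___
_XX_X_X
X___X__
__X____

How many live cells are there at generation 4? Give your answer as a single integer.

Answer: 30

Derivation:
Simulating step by step:
Generation 0 (given above): 18 live cells
Generation 1: 24 live cells
_XX____
_XXX___
_X_X___
__X____
__XXX__
XX_XX__
_XX_XXX
X_X__X_
_X_____
Generation 2: 19 live cells
X__X___
X__X___
_XXX___
_X__X__
____X__
X_X___X
_______
X_XXXX_
X______
Generation 3: 26 live cells
XX____X
X__XX__
XX_XX__
_X__X__
XX_X_X_
_______
X_X_XX_
_X_XX_X
X_X____
Generation 4: 30 live cells
__XX__X
___XXX_
XX___X_
_____XX
XXX_X__
X_XX_X_
XXX_XXX
____X_X
__XX_X_
Population at generation 4: 30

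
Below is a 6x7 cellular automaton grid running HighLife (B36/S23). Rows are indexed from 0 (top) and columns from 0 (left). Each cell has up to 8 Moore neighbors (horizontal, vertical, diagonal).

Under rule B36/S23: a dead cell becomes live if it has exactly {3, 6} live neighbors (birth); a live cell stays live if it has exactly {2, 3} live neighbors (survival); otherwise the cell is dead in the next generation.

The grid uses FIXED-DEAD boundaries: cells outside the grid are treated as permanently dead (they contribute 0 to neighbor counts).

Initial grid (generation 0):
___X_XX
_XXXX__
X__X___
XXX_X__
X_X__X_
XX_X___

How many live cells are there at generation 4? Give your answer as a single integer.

Simulating step by step:
Generation 0 (given above): 19 live cells
Generation 1: 14 live cells
___X_X_
_X___X_
XXX____
X_X_X__
____X__
XXX____
Generation 2: 12 live cells
____X__
XX__X__
X_XX___
X_X____
X_X____
_X_____
Generation 3: 14 live cells
_______
XXX_X__
XXXX___
XXX____
X_X____
_X_____
Generation 4: 6 live cells
_X_____
X______
_______
_______
XXX____
_X_____
Population at generation 4: 6

Answer: 6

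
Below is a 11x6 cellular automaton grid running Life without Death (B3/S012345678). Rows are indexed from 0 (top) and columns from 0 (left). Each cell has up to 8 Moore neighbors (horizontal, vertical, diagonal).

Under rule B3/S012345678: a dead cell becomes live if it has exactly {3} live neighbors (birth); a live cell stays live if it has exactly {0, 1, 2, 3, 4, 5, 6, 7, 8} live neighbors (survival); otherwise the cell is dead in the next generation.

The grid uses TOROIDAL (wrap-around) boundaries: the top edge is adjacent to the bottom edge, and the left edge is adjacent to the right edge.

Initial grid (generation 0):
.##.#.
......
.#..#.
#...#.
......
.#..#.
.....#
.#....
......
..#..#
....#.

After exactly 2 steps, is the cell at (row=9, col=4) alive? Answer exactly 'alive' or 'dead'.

Simulating step by step:
Generation 0 (given above): 14 live cells
Generation 1: 25 live cells
.####.
.###..
.#..##
#...##
.....#
.#..#.
#....#
.#....
......
..#..#
.##.##
Generation 2: 33 live cells
.#####
.###.#
.#..##
#...##
.....#
.#..#.
##...#
##....
......
######
.##.##

Cell (9,4) at generation 2: 1 -> alive

Answer: alive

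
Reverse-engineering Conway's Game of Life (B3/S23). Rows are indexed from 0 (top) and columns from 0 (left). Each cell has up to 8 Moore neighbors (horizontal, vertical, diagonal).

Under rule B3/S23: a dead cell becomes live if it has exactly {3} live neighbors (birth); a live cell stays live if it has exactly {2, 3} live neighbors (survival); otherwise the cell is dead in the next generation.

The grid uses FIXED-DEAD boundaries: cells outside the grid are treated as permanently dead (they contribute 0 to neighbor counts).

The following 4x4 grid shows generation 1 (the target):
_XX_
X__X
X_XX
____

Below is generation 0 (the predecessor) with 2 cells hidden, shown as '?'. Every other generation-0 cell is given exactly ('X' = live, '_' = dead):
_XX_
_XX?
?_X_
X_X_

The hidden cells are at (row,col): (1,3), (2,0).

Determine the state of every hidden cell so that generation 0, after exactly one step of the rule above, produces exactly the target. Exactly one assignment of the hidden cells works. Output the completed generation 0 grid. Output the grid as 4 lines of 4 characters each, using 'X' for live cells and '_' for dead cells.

Hidden generation-0 cells (in order): (1,3), (2,0).
A hidden cell only influences target cells in its own 3x3 neighborhood. Try each of the 2^2 = 4 assignments, step the completed generation 0 forward once under B3/S23, and compare with the target:
  (1,3)=_ (2,0)=_ -> step gives (1,0)='_' but target has 'X' -> reject
  (1,3)=_ (2,0)=X -> step reproduces the target at every cell -> ACCEPT
  (1,3)=X (2,0)=_ -> step gives (0,2)='_' but target has 'X' -> reject
  (1,3)=X (2,0)=X -> step gives (0,2)='_' but target has 'X' -> reject
Unique solution: (1,3)=dead, (2,0)=live.
Check: live-neighbor counts of every cell in the completed generation 0:
2332
3543
2633
1412
Applying B3/S23 to generation 0 with these counts gives:
_XX_
X__X
X_XX
____
which matches the target exactly.

Answer: _XX_
_XX_
X_X_
X_X_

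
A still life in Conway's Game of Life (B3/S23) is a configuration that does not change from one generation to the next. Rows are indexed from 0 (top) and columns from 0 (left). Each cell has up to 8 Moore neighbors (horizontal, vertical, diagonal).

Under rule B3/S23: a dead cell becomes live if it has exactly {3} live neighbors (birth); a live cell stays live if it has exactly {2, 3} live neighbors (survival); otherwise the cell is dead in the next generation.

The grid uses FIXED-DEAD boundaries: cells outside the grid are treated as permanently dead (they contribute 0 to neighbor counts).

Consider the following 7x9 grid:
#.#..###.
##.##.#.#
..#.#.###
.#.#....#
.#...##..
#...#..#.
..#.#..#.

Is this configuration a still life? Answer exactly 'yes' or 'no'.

Compute generation 1 and compare to generation 0 (given above):
Generation 1:
#.######.
#...#...#
#...#.#.#
.#.##...#
###.####.
.#.##..#.
...#.....
Cell (0,3) differs: gen0=0 vs gen1=1 -> NOT a still life.

Answer: no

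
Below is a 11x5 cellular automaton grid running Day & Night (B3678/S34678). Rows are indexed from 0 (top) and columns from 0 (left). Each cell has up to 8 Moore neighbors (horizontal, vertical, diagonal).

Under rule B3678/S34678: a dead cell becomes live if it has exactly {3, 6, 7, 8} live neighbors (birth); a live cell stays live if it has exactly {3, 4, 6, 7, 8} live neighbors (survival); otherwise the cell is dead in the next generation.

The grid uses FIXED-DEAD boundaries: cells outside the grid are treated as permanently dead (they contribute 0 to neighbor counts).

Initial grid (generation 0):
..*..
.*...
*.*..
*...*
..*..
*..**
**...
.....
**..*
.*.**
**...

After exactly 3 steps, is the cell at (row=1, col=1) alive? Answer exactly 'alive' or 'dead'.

Simulating step by step:
Generation 0 (given above): 20 live cells
Generation 1: 10 live cells
.....
.**..
.....
...*.
.*..*
..*..
.....
.....
..**.
.*...
..*..
Generation 2: 4 live cells
.....
.....
..*..
.....
..**.
.....
.....
.....
.....
...*.
.....
Generation 3: 2 live cells
.....
.....
.....
..**.
.....
.....
.....
.....
.....
.....
.....

Cell (1,1) at generation 3: 0 -> dead

Answer: dead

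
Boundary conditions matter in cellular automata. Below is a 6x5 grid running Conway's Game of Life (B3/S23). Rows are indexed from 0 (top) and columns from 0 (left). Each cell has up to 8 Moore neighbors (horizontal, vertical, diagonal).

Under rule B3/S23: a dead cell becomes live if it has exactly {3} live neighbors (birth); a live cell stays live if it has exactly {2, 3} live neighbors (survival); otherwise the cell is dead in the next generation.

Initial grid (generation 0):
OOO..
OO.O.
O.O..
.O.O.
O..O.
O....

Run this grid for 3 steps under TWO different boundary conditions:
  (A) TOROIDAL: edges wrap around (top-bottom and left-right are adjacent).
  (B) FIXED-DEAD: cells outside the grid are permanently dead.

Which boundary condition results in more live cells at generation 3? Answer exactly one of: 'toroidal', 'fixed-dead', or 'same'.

Answer: fixed-dead

Derivation:
Under TOROIDAL boundary, generation 3:
O....
.....
OO...
...O.
...O.
.....
Population = 5

Under FIXED-DEAD boundary, generation 3:
..O..
OO.OO
OO..O
O..OO
.OO..
.O...
Population = 14

Comparison: toroidal=5, fixed-dead=14 -> fixed-dead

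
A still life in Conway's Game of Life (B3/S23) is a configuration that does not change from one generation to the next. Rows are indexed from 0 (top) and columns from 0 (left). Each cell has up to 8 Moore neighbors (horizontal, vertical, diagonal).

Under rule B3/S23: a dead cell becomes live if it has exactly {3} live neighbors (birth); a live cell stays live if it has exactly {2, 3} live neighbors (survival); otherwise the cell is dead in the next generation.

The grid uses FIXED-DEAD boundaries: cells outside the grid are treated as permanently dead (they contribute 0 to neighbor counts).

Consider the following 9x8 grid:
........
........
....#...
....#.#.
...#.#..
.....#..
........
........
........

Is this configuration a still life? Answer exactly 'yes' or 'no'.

Compute generation 1 and compare to generation 0 (given above):
Generation 1:
........
........
.....#..
...##...
.....##.
....#...
........
........
........
Cell (2,4) differs: gen0=1 vs gen1=0 -> NOT a still life.

Answer: no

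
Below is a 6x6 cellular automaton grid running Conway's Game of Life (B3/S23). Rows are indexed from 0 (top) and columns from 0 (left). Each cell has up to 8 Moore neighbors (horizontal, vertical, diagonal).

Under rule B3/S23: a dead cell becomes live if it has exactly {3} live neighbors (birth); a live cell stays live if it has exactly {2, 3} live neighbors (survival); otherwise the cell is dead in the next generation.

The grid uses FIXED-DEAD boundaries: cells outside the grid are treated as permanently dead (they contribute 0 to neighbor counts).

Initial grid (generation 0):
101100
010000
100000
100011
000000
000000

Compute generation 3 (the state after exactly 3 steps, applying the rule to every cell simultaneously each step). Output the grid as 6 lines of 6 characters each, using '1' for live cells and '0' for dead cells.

Answer: 000000
000000
000000
000000
000000
000000

Derivation:
Simulating step by step:
Generation 0 (given above): 8 live cells
Generation 1: 7 live cells
011000
111000
110000
000000
000000
000000
Generation 2: 4 live cells
101000
000000
101000
000000
000000
000000
Generation 3: 0 live cells
(generation 3 grid is the final answer)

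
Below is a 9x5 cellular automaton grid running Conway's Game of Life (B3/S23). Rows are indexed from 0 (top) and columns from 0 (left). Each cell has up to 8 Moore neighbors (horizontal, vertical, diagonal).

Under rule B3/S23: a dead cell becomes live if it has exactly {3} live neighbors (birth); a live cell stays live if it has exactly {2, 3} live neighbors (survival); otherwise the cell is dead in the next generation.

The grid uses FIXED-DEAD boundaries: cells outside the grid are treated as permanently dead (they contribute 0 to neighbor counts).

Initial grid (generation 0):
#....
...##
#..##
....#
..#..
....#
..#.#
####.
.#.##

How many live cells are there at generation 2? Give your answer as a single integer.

Answer: 8

Derivation:
Simulating step by step:
Generation 0 (given above): 18 live cells
Generation 1: 11 live cells
.....
...##
.....
....#
...#.
.....
..#.#
#....
##.##
Generation 2: 8 live cells
.....
.....
...##
.....
.....
...#.
.....
#.#.#
##...
Population at generation 2: 8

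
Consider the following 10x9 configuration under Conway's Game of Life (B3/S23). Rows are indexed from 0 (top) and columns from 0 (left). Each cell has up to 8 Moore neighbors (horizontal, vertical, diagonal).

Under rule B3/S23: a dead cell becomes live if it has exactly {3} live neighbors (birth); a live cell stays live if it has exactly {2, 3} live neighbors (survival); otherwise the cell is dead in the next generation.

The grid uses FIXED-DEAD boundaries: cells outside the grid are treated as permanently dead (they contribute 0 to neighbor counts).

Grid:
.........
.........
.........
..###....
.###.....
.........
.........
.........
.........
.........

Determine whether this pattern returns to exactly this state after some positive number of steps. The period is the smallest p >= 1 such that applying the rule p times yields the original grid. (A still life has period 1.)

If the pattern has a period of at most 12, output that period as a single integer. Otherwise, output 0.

Simulating and comparing each generation to the original:
Gen 0 (original, given above): 6 live cells
Gen 1: 6 live cells, differs from original
Gen 2: 6 live cells, MATCHES original -> period = 2

Answer: 2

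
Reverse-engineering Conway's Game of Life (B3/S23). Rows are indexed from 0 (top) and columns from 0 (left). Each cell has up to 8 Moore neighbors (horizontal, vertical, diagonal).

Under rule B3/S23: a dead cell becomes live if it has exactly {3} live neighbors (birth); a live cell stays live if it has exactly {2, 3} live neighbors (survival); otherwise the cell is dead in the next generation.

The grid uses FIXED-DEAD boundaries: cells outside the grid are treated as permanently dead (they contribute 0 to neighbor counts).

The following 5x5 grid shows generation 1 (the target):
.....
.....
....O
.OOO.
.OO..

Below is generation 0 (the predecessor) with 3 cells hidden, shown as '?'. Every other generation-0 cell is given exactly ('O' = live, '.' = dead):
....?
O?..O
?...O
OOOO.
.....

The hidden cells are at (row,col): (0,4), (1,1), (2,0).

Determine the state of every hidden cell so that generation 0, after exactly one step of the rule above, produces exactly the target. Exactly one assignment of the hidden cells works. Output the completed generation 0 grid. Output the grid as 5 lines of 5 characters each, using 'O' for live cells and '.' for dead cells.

Answer: .....
OO..O
....O
OOOO.
.....

Derivation:
Hidden generation-0 cells (in order): (0,4), (1,1), (2,0).
A hidden cell only influences target cells in its own 3x3 neighborhood. Try each of the 2^3 = 8 assignments, step the completed generation 0 forward once under B3/S23, and compare with the target:
  (0,4)=. (1,1)=. (2,0)=. -> step gives (2,0)='O' but target has '.' -> reject
  (0,4)=. (1,1)=. (2,0)=O -> step gives (2,0)='O' but target has '.' -> reject
  (0,4)=. (1,1)=O (2,0)=. -> step reproduces the target at every cell -> ACCEPT
  (0,4)=. (1,1)=O (2,0)=O -> step gives (1,0)='O' but target has '.' -> reject
  (0,4)=O (1,1)=. (2,0)=. -> step gives (1,3)='O' but target has '.' -> reject
  (0,4)=O (1,1)=. (2,0)=O -> step gives (1,3)='O' but target has '.' -> reject
  (0,4)=O (1,1)=O (2,0)=. -> step gives (1,3)='O' but target has '.' -> reject
  (0,4)=O (1,1)=O (2,0)=O -> step gives (1,0)='O' but target has '.' -> reject
Unique solution: (0,4)=dead, (1,1)=live, (2,0)=dead.
Check: live-neighbor counts of every cell in the completed generation 0:
22111
11121
45442
12222
23321
Applying B3/S23 to generation 0 with these counts gives:
.....
.....
....O
.OOO.
.OO..
which matches the target exactly.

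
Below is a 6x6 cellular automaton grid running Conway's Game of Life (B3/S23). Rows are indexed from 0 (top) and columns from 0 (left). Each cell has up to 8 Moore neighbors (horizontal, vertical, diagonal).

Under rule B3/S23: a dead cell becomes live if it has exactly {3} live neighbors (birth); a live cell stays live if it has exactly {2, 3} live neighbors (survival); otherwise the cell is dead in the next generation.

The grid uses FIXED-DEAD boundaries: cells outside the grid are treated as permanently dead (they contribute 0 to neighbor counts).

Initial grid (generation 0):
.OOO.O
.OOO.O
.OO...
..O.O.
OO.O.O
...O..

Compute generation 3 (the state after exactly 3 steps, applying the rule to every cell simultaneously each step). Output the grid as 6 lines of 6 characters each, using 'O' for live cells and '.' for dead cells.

Answer: ......
......
......
....O.
.O....
.O..O.

Derivation:
Simulating step by step:
Generation 0 (given above): 17 live cells
Generation 1: 10 live cells
.O.O..
O.....
....O.
O...O.
.O.O..
..O.O.
Generation 2: 8 live cells
......
......
......
...OO.
.OOOO.
..OO..
Generation 3: 4 live cells
(generation 3 grid is the final answer)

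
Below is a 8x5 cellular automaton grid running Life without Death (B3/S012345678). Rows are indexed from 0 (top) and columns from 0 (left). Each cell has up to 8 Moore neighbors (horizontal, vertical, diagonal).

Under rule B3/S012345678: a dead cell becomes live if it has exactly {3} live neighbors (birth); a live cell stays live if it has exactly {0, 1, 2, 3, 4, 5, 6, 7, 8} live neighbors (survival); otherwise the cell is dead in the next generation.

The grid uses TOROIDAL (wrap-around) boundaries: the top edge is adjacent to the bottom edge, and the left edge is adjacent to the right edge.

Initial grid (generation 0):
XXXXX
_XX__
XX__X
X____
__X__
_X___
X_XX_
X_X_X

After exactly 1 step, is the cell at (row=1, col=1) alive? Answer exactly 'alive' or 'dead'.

Simulating step by step:
Generation 0 (given above): 19 live cells
Generation 1: 23 live cells
XXXXX
_XX__
XXX_X
X___X
_XX__
_X_X_
X_XX_
X_X_X

Cell (1,1) at generation 1: 1 -> alive

Answer: alive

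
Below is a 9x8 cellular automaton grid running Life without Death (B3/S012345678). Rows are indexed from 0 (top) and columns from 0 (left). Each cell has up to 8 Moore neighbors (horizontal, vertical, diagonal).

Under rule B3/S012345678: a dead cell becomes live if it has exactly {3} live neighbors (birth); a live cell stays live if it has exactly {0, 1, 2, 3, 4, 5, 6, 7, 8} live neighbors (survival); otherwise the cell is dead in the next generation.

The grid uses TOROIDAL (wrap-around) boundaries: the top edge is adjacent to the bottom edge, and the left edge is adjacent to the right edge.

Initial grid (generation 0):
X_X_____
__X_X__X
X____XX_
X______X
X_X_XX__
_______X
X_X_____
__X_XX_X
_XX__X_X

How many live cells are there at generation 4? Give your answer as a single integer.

Answer: 46

Derivation:
Simulating step by step:
Generation 0 (given above): 25 live cells
Generation 1: 42 live cells
X_X___XX
X_XXXXXX
XX___XX_
X___X__X
XXX_XXX_
X__X___X
XXXX__XX
__X_XX_X
_XX_XX_X
Generation 2: 46 live cells
X_X___XX
X_XXXXXX
XXX__XX_
X_XXX__X
XXX_XXX_
X__X___X
XXXX_XXX
__X_XX_X
_XX_XX_X
Generation 3: 46 live cells
X_X___XX
X_XXXXXX
XXX__XX_
X_XXX__X
XXX_XXX_
X__X___X
XXXX_XXX
__X_XX_X
_XX_XX_X
Generation 4: 46 live cells
X_X___XX
X_XXXXXX
XXX__XX_
X_XXX__X
XXX_XXX_
X__X___X
XXXX_XXX
__X_XX_X
_XX_XX_X
Population at generation 4: 46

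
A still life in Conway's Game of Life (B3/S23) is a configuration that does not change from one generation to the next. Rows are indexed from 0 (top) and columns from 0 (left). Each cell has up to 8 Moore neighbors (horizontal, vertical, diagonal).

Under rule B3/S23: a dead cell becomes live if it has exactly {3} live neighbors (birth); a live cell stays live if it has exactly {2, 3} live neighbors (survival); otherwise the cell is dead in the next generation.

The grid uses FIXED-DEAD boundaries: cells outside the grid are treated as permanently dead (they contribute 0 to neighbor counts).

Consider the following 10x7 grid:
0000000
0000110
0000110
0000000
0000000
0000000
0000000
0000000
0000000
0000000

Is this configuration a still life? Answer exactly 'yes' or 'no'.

Answer: yes

Derivation:
Compute generation 1 and compare to generation 0 (given above):
Generation 1:
0000000
0000110
0000110
0000000
0000000
0000000
0000000
0000000
0000000
0000000
The grids are IDENTICAL -> still life.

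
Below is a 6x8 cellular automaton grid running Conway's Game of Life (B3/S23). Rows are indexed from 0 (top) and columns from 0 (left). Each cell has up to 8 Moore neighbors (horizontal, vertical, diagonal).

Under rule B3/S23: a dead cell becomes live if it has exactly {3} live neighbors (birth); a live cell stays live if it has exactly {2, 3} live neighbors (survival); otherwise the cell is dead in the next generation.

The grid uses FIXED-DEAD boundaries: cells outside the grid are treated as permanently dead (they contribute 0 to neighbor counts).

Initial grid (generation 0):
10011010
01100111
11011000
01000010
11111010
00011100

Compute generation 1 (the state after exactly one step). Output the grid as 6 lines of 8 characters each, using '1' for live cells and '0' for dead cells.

Answer: 01111011
00000011
10011001
00000000
11000010
01000100

Derivation:
Simulating step by step:
Generation 0 (given above): 24 live cells
Generation 1: 17 live cells
(generation 1 grid is the final answer)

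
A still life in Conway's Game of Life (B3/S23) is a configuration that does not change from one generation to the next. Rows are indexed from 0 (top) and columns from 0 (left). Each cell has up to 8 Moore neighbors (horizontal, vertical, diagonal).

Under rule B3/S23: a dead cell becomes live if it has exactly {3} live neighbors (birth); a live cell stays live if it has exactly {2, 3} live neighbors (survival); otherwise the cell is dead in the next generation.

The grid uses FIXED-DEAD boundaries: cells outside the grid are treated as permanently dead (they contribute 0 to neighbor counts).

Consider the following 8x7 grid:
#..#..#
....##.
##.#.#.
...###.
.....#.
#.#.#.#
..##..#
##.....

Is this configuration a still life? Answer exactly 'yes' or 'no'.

Compute generation 1 and compare to generation 0 (given above):
Generation 1:
....##.
####.##
..##..#
..##.##
......#
.##.#.#
#.##.#.
.##....
Cell (0,0) differs: gen0=1 vs gen1=0 -> NOT a still life.

Answer: no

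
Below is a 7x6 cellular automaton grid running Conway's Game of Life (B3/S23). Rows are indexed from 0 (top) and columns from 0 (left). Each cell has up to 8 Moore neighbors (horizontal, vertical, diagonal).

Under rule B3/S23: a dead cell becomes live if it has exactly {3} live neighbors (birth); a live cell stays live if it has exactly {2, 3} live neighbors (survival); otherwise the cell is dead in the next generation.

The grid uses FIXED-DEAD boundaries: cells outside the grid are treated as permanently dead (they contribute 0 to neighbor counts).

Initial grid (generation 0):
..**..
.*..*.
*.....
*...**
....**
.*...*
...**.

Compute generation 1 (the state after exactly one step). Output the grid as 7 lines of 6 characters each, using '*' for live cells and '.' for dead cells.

Answer: ..**..
.***..
**..**
....**
......
...*.*
....*.

Derivation:
Simulating step by step:
Generation 0 (given above): 14 live cells
Generation 1: 14 live cells
(generation 1 grid is the final answer)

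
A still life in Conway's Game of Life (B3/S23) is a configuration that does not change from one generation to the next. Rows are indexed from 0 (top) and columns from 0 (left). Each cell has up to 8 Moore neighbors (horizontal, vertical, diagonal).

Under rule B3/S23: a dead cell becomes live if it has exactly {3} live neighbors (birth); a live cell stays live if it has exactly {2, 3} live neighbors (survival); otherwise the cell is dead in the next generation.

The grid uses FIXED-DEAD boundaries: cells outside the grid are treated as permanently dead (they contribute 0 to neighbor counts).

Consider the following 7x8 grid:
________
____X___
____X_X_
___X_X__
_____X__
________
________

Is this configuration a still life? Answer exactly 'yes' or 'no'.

Compute generation 1 and compare to generation 0 (given above):
Generation 1:
________
_____X__
___XX___
_____XX_
____X___
________
________
Cell (1,4) differs: gen0=1 vs gen1=0 -> NOT a still life.

Answer: no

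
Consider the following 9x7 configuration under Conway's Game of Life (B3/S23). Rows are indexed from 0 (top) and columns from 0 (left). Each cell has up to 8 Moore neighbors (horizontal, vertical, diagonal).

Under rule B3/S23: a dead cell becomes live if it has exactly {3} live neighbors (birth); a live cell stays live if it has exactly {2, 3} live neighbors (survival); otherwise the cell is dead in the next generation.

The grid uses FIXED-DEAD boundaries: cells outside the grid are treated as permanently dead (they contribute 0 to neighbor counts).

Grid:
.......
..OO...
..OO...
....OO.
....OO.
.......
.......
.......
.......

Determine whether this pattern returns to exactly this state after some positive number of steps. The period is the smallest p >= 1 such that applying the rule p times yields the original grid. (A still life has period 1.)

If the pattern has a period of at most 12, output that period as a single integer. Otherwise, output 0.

Answer: 2

Derivation:
Simulating and comparing each generation to the original:
Gen 0 (original, given above): 8 live cells
Gen 1: 6 live cells, differs from original
Gen 2: 8 live cells, MATCHES original -> period = 2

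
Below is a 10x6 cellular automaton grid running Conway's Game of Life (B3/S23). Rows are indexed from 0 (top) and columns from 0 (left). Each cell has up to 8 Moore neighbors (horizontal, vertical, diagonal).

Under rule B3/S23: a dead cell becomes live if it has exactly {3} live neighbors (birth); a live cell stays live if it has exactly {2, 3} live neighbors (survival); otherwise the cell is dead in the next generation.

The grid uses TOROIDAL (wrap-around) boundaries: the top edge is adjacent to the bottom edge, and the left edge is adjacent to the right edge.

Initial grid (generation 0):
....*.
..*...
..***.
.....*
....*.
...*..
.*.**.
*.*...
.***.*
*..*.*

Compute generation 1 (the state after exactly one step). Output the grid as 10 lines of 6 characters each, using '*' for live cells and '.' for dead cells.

Simulating step by step:
Generation 0 (given above): 20 live cells
Generation 1: 23 live cells
(generation 1 grid is the final answer)

Answer: ...***
..*.*.
..***.
.....*
....*.
..**..
.*.**.
*....*
...*.*
**.*.*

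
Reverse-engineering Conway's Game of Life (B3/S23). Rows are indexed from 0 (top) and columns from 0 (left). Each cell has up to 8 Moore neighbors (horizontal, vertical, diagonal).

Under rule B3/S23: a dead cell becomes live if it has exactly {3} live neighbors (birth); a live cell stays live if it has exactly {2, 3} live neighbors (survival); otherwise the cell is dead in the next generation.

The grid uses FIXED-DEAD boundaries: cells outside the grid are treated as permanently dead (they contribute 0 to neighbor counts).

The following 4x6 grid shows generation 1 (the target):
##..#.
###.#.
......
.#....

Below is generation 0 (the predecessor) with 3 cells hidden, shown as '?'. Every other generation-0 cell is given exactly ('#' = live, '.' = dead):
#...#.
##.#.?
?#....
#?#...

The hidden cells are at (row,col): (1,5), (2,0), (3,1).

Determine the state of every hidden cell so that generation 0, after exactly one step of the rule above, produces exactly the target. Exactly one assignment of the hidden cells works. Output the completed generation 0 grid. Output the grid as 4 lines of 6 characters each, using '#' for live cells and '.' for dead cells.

Hidden generation-0 cells (in order): (1,5), (2,0), (3,1).
A hidden cell only influences target cells in its own 3x3 neighborhood. Try each of the 2^3 = 8 assignments, step the completed generation 0 forward once under B3/S23, and compare with the target:
  (1,5)=. (2,0)=. (3,1)=. -> step gives (0,4)='.' but target has '#' -> reject
  (1,5)=. (2,0)=. (3,1)=# -> step gives (0,4)='.' but target has '#' -> reject
  (1,5)=. (2,0)=# (3,1)=. -> step gives (0,4)='.' but target has '#' -> reject
  (1,5)=. (2,0)=# (3,1)=# -> step gives (0,4)='.' but target has '#' -> reject
  (1,5)=# (2,0)=. (3,1)=. -> step reproduces the target at every cell -> ACCEPT
  (1,5)=# (2,0)=. (3,1)=# -> step gives (3,0)='#' but target has '.' -> reject
  (1,5)=# (2,0)=# (3,1)=. -> step gives (1,0)='.' but target has '#' -> reject
  (1,5)=# (2,0)=# (3,1)=# -> step gives (1,0)='.' but target has '#' -> reject
Unique solution: (1,5)=live, (2,0)=dead, (3,1)=dead.
Check: live-neighbor counts of every cell in the completed generation 0:
232222
333131
444221
131100
Applying B3/S23 to generation 0 with these counts gives:
##..#.
###.#.
......
.#....
which matches the target exactly.

Answer: #...#.
##.#.#
.#....
#.#...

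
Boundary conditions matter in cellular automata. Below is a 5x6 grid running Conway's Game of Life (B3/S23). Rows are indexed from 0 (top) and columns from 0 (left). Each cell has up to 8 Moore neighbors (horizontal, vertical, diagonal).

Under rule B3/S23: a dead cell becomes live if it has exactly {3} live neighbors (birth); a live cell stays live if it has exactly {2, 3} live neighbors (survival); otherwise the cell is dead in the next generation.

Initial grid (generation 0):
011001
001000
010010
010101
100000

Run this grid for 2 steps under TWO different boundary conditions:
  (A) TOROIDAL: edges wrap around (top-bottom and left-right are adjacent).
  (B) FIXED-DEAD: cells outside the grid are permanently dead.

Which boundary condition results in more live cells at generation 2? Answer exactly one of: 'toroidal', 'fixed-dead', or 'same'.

Answer: fixed-dead

Derivation:
Under TOROIDAL boundary, generation 2:
101010
000010
000000
011000
000010
Population = 7

Under FIXED-DEAD boundary, generation 2:
011100
000010
100010
111010
010000
Population = 11

Comparison: toroidal=7, fixed-dead=11 -> fixed-dead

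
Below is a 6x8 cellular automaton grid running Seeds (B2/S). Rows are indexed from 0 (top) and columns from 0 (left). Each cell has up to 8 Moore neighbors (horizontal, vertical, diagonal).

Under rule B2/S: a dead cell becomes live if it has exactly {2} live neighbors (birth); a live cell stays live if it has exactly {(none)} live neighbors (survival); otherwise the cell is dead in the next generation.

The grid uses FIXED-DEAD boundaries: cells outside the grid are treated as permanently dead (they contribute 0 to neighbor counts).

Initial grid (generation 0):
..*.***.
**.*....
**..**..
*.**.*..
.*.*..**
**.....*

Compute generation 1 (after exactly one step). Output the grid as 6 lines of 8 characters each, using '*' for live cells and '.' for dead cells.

Answer: *.......
........
......*.
.......*
.....*..
........

Derivation:
Simulating step by step:
Generation 0 (given above): 22 live cells
Generation 1: 4 live cells
(generation 1 grid is the final answer)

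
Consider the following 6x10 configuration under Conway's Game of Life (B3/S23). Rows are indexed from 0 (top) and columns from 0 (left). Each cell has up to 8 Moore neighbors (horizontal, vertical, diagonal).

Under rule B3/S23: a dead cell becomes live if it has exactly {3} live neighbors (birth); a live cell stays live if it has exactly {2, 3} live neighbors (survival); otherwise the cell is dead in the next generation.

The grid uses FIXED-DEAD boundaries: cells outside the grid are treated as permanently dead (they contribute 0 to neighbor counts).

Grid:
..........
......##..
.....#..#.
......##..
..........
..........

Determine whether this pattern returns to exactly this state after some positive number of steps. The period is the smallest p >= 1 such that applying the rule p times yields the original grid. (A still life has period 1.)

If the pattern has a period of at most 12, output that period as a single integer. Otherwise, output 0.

Simulating and comparing each generation to the original:
Gen 0 (original, given above): 6 live cells
Gen 1: 6 live cells, MATCHES original -> period = 1

Answer: 1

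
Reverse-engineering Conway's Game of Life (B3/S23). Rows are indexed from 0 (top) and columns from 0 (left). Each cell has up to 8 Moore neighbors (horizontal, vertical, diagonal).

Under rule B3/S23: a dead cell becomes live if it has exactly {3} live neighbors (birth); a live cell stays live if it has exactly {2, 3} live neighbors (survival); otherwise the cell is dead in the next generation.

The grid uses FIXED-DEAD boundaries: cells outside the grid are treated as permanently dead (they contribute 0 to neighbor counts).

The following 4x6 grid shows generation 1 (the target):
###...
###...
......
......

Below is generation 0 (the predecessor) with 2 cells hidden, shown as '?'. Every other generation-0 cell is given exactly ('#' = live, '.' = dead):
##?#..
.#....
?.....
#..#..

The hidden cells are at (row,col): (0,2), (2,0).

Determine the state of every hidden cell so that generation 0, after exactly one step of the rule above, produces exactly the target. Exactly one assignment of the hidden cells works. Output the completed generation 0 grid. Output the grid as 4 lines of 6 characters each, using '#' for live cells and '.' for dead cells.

Answer: ##.#..
.#....
......
#..#..

Derivation:
Hidden generation-0 cells (in order): (0,2), (2,0).
A hidden cell only influences target cells in its own 3x3 neighborhood. Try each of the 2^2 = 4 assignments, step the completed generation 0 forward once under B3/S23, and compare with the target:
  (0,2)=. (2,0)=. -> step reproduces the target at every cell -> ACCEPT
  (0,2)=. (2,0)=# -> step gives (1,0)='.' but target has '#' -> reject
  (0,2)=# (2,0)=. -> step gives (1,2)='.' but target has '#' -> reject
  (0,2)=# (2,0)=# -> step gives (1,0)='.' but target has '#' -> reject
Unique solution: (0,2)=dead, (2,0)=dead.
Check: live-neighbor counts of every cell in the completed generation 0:
223010
323110
222110
011010
Applying B3/S23 to generation 0 with these counts gives:
###...
###...
......
......
which matches the target exactly.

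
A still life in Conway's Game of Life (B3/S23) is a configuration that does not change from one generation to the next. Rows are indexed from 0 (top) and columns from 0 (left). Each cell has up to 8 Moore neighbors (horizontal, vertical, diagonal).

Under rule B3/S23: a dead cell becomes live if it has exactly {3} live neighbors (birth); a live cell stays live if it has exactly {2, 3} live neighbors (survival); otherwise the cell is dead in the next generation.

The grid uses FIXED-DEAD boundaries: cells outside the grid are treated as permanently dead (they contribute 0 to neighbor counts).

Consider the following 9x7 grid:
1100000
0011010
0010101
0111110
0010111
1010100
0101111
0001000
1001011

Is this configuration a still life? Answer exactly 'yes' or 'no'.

Answer: no

Derivation:
Compute generation 1 and compare to generation 0 (given above):
Generation 1:
0110000
0011110
0000001
0100000
0000001
0010000
0100010
0001000
0000100
Cell (0,0) differs: gen0=1 vs gen1=0 -> NOT a still life.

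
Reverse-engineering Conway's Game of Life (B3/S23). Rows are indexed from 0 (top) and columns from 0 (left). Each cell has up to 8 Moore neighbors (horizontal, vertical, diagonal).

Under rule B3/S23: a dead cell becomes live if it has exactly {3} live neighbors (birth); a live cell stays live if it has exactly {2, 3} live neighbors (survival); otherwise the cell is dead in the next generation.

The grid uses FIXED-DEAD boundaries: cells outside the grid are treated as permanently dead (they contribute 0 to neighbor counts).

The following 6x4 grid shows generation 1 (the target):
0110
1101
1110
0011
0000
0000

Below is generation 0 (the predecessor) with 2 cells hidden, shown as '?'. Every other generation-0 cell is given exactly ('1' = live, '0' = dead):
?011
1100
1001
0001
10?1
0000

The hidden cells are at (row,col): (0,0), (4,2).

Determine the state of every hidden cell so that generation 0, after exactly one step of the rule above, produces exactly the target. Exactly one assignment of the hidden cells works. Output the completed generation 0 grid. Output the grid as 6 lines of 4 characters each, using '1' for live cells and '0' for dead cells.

Answer: 0011
1100
1001
0001
1001
0000

Derivation:
Hidden generation-0 cells (in order): (0,0), (4,2).
A hidden cell only influences target cells in its own 3x3 neighborhood. Try each of the 2^2 = 4 assignments, step the completed generation 0 forward once under B3/S23, and compare with the target:
  (0,0)=0 (4,2)=0 -> step reproduces the target at every cell -> ACCEPT
  (0,0)=0 (4,2)=1 -> step gives (3,1)='1' but target has '0' -> reject
  (0,0)=1 (4,2)=0 -> step gives (0,0)='1' but target has '0' -> reject
  (0,0)=1 (4,2)=1 -> step gives (0,0)='1' but target has '0' -> reject
Unique solution: (0,0)=dead, (4,2)=dead.
Check: live-neighbor counts of every cell in the completed generation 0:
2321
2343
2331
2232
0121
1111
Applying B3/S23 to generation 0 with these counts gives:
0110
1101
1110
0011
0000
0000
which matches the target exactly.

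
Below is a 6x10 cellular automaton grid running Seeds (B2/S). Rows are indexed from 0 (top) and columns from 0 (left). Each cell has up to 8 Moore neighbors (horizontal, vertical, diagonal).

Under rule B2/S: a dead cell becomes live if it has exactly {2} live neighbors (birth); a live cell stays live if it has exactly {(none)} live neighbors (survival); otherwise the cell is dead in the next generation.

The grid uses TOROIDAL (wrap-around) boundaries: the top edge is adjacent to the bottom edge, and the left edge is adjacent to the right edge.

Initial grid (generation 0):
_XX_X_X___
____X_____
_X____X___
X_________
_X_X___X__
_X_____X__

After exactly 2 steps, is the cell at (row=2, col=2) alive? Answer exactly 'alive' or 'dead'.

Simulating step by step:
Generation 0 (given above): 13 live cells
Generation 1: 14 live cells
X______X__
X_____XX__
X____X____
______XX__
______X_X_
____XX__X_
Generation 2: 11 live cells
_X__X_____
_____X__X_
_X______XX
________XX
____X____X
__________

Cell (2,2) at generation 2: 0 -> dead

Answer: dead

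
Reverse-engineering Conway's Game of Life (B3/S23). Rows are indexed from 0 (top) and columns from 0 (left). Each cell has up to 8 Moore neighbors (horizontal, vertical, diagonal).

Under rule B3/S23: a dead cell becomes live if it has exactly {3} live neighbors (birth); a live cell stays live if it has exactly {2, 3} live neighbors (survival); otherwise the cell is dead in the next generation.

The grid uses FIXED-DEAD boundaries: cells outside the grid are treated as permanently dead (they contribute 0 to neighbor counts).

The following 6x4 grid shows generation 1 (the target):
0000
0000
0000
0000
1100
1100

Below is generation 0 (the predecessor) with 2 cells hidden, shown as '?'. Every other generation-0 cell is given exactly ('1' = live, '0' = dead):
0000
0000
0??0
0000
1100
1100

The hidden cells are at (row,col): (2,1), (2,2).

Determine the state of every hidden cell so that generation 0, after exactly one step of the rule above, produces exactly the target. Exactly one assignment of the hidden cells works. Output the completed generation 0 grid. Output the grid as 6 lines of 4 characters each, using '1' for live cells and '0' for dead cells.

Answer: 0000
0000
0000
0000
1100
1100

Derivation:
Hidden generation-0 cells (in order): (2,1), (2,2).
A hidden cell only influences target cells in its own 3x3 neighborhood. Try each of the 2^2 = 4 assignments, step the completed generation 0 forward once under B3/S23, and compare with the target:
  (2,1)=0 (2,2)=0 -> step reproduces the target at every cell -> ACCEPT
  (2,1)=0 (2,2)=1 -> step gives (3,1)='1' but target has '0' -> reject
  (2,1)=1 (2,2)=0 -> step gives (3,0)='1' but target has '0' -> reject
  (2,1)=1 (2,2)=1 -> step gives (3,0)='1' but target has '0' -> reject
Unique solution: (2,1)=dead, (2,2)=dead.
Check: live-neighbor counts of every cell in the completed generation 0:
0000
0000
0000
2210
3320
3320
Applying B3/S23 to generation 0 with these counts gives:
0000
0000
0000
0000
1100
1100
which matches the target exactly.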